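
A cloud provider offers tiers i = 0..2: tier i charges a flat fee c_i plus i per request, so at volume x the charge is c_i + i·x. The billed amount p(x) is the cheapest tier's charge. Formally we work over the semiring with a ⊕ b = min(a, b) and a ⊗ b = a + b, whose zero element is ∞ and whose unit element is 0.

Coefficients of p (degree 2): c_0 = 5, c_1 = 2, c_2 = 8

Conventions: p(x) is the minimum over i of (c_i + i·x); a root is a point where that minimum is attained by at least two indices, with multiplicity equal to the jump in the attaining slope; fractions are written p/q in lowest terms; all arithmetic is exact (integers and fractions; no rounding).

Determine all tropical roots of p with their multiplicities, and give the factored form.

hull edge (i=0, c=5) to (i=1, c=2): slope -3, span 1
hull edge (i=1, c=2) to (i=2, c=8): slope 6, span 1
Factored form: p(x) = 8 ⊗ (x ⊕ (-6)) ⊗ (x ⊕ 3)
Answer: roots = -6 (mult 1), 3 (mult 1)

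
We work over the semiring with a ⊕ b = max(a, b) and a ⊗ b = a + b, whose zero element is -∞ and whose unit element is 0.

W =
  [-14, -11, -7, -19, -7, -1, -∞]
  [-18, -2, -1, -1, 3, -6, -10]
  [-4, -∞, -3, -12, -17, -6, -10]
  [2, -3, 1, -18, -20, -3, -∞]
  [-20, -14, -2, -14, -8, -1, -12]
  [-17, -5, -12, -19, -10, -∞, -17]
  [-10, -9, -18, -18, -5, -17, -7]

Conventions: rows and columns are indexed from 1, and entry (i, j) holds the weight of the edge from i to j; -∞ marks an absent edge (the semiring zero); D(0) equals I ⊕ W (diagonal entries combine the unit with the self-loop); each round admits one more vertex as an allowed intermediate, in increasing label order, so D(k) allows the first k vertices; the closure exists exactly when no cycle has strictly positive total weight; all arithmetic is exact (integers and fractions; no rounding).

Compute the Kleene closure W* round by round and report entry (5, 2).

D(0):
  [0, -11, -7, -19, -7, -1, -∞]
  [-18, 0, -1, -1, 3, -6, -10]
  [-4, -∞, 0, -12, -17, -6, -10]
  [2, -3, 1, 0, -20, -3, -∞]
  [-20, -14, -2, -14, 0, -1, -12]
  [-17, -5, -12, -19, -10, 0, -17]
  [-10, -9, -18, -18, -5, -17, 0]
D(1):
  [0, -11, -7, -19, -7, -1, -∞]
  [-18, 0, -1, -1, 3, -6, -10]
  [-4, -15, 0, -12, -11, -5, -10]
  [2, -3, 1, 0, -5, 1, -∞]
  [-20, -14, -2, -14, 0, -1, -12]
  [-17, -5, -12, -19, -10, 0, -17]
  [-10, -9, -17, -18, -5, -11, 0]
D(2):
  [0, -11, -7, -12, -7, -1, -21]
  [-18, 0, -1, -1, 3, -6, -10]
  [-4, -15, 0, -12, -11, -5, -10]
  [2, -3, 1, 0, 0, 1, -13]
  [-20, -14, -2, -14, 0, -1, -12]
  [-17, -5, -6, -6, -2, 0, -15]
  [-10, -9, -10, -10, -5, -11, 0]
D(3):
  [0, -11, -7, -12, -7, -1, -17]
  [-5, 0, -1, -1, 3, -6, -10]
  [-4, -15, 0, -12, -11, -5, -10]
  [2, -3, 1, 0, 0, 1, -9]
  [-6, -14, -2, -14, 0, -1, -12]
  [-10, -5, -6, -6, -2, 0, -15]
  [-10, -9, -10, -10, -5, -11, 0]
D(4):
  [0, -11, -7, -12, -7, -1, -17]
  [1, 0, 0, -1, 3, 0, -10]
  [-4, -15, 0, -12, -11, -5, -10]
  [2, -3, 1, 0, 0, 1, -9]
  [-6, -14, -2, -14, 0, -1, -12]
  [-4, -5, -5, -6, -2, 0, -15]
  [-8, -9, -9, -10, -5, -9, 0]
D(5):
  [0, -11, -7, -12, -7, -1, -17]
  [1, 0, 1, -1, 3, 2, -9]
  [-4, -15, 0, -12, -11, -5, -10]
  [2, -3, 1, 0, 0, 1, -9]
  [-6, -14, -2, -14, 0, -1, -12]
  [-4, -5, -4, -6, -2, 0, -14]
  [-8, -9, -7, -10, -5, -6, 0]
D(6):
  [0, -6, -5, -7, -3, -1, -15]
  [1, 0, 1, -1, 3, 2, -9]
  [-4, -10, 0, -11, -7, -5, -10]
  [2, -3, 1, 0, 0, 1, -9]
  [-5, -6, -2, -7, 0, -1, -12]
  [-4, -5, -4, -6, -2, 0, -14]
  [-8, -9, -7, -10, -5, -6, 0]
D(7):
  [0, -6, -5, -7, -3, -1, -15]
  [1, 0, 1, -1, 3, 2, -9]
  [-4, -10, 0, -11, -7, -5, -10]
  [2, -3, 1, 0, 0, 1, -9]
  [-5, -6, -2, -7, 0, -1, -12]
  [-4, -5, -4, -6, -2, 0, -14]
  [-8, -9, -7, -10, -5, -6, 0]
Answer: W*[5][2] = -6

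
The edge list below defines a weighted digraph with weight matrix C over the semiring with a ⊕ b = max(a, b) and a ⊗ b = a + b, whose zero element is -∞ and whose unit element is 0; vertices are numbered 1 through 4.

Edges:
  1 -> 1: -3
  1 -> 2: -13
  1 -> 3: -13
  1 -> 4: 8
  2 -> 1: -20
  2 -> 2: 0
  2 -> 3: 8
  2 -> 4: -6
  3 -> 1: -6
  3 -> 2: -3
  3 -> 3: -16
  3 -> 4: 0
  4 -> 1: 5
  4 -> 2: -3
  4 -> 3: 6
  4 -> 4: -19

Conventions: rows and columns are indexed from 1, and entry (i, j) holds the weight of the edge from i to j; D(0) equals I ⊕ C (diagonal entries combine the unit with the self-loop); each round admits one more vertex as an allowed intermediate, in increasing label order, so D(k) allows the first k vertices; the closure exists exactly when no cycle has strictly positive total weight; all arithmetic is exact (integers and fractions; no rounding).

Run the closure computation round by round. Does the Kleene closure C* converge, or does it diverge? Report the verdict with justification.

D(0):
  [0, -13, -13, 8]
  [-20, 0, 8, -6]
  [-6, -3, 0, 0]
  [5, -3, 6, 0]
Detection: at round 1, diagonal entry (4, 4) turns strictly positive.
Key observation: the cycle 4->1->4 has total weight 5 + 8, which is strictly positive.
Answer: DIVERGES — positive cycle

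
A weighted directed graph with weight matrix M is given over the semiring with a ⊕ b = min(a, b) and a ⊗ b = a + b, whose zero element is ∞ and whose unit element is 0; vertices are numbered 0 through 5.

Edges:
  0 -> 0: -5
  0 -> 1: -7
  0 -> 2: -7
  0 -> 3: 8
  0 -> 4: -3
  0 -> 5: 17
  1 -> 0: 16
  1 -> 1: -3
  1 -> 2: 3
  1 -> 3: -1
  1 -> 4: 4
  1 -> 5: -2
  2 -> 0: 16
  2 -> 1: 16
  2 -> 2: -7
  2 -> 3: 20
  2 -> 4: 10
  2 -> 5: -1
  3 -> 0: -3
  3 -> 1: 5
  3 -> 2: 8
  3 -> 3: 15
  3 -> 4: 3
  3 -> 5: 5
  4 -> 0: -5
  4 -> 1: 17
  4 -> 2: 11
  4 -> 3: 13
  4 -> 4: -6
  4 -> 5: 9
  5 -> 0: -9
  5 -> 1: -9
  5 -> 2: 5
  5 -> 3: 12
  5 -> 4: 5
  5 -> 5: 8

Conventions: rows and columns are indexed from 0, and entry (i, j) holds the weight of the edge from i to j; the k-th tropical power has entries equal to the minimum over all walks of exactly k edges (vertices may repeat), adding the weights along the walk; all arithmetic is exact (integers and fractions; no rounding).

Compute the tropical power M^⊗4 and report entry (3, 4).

M^⊗2:
  [-10, -12, -14, -8, -9, -9]
  [-11, -11, -4, -4, -2, -5]
  [-10, -10, -14, 11, 3, -8]
  [-8, -10, -10, 4, -6, 3]
  [-11, -12, -12, 3, -12, 3]
  [-14, -16, -16, -10, -12, -11]
M^⊗3:
  [-18, -18, -21, -13, -15, -15]
  [-16, -18, -18, -12, -14, -13]
  [-17, -17, -21, -11, -13, -15]
  [-13, -15, -17, -11, -12, -12]
  [-17, -18, -19, -13, -18, -14]
  [-20, -21, -23, -17, -18, -18]
M^⊗4:
  [-24, -25, -28, -19, -21, -22]
  [-22, -23, -25, -19, -20, -20]
  [-24, -24, -28, -18, -20, -22]
  [-21, -21, -24, -16, -18, -18]
  [-23, -24, -26, -19, -24, -20]
  [-27, -27, -30, -22, -24, -24]
Key observation: the optimum is the walk 3->0->4->4->4, with weight (-3) + (-3) + (-6) + (-6) = -18.
Optimal value attained by: walk 3->0->4->4->4.
Answer: (M^⊗4)[3][4] = -18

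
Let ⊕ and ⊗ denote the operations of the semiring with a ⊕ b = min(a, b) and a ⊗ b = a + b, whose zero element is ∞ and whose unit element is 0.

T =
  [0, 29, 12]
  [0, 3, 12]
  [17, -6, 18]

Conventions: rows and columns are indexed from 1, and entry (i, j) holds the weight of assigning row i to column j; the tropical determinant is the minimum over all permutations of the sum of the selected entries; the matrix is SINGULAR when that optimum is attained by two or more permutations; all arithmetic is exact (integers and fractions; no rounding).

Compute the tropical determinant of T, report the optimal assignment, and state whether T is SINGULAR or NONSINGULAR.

σ = (1, 2, 3): 0 + 3 + 18 = 21
σ = (1, 3, 2): 0 + 12 + (-6) = 6
σ = (2, 1, 3): 29 + 0 + 18 = 47
σ = (2, 3, 1): 29 + 12 + 17 = 58
σ = (3, 1, 2): 12 + 0 + (-6) = 6
σ = (3, 2, 1): 12 + 3 + 17 = 32
Optimal value attained by: σ = (1, 3, 2).
Answer: det⊕(T) = 6; verdict: SINGULAR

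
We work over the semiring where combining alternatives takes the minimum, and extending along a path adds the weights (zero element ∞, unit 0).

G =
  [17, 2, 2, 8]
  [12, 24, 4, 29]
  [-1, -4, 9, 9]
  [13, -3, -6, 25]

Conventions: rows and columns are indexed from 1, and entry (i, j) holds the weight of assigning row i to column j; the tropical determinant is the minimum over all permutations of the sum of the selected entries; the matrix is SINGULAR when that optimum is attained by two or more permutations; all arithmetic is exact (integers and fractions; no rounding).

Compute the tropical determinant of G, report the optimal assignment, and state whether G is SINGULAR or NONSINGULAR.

σ = (1, 2, 3, 4): 17 + 24 + 9 + 25 = 75
σ = (1, 2, 4, 3): 17 + 24 + 9 + (-6) = 44
σ = (1, 3, 2, 4): 17 + 4 + (-4) + 25 = 42
σ = (1, 3, 4, 2): 17 + 4 + 9 + (-3) = 27
σ = (1, 4, 2, 3): 17 + 29 + (-4) + (-6) = 36
σ = (1, 4, 3, 2): 17 + 29 + 9 + (-3) = 52
σ = (2, 1, 3, 4): 2 + 12 + 9 + 25 = 48
σ = (2, 1, 4, 3): 2 + 12 + 9 + (-6) = 17
σ = (2, 3, 1, 4): 2 + 4 + (-1) + 25 = 30
σ = (2, 3, 4, 1): 2 + 4 + 9 + 13 = 28
σ = (2, 4, 1, 3): 2 + 29 + (-1) + (-6) = 24
σ = (2, 4, 3, 1): 2 + 29 + 9 + 13 = 53
σ = (3, 1, 2, 4): 2 + 12 + (-4) + 25 = 35
σ = (3, 1, 4, 2): 2 + 12 + 9 + (-3) = 20
σ = (3, 2, 1, 4): 2 + 24 + (-1) + 25 = 50
σ = (3, 2, 4, 1): 2 + 24 + 9 + 13 = 48
σ = (3, 4, 1, 2): 2 + 29 + (-1) + (-3) = 27
σ = (3, 4, 2, 1): 2 + 29 + (-4) + 13 = 40
σ = (4, 1, 2, 3): 8 + 12 + (-4) + (-6) = 10
σ = (4, 1, 3, 2): 8 + 12 + 9 + (-3) = 26
σ = (4, 2, 1, 3): 8 + 24 + (-1) + (-6) = 25
σ = (4, 2, 3, 1): 8 + 24 + 9 + 13 = 54
σ = (4, 3, 1, 2): 8 + 4 + (-1) + (-3) = 8
σ = (4, 3, 2, 1): 8 + 4 + (-4) + 13 = 21
Optimal value attained by: σ = (4, 3, 1, 2).
Answer: det⊕(G) = 8; verdict: NONSINGULAR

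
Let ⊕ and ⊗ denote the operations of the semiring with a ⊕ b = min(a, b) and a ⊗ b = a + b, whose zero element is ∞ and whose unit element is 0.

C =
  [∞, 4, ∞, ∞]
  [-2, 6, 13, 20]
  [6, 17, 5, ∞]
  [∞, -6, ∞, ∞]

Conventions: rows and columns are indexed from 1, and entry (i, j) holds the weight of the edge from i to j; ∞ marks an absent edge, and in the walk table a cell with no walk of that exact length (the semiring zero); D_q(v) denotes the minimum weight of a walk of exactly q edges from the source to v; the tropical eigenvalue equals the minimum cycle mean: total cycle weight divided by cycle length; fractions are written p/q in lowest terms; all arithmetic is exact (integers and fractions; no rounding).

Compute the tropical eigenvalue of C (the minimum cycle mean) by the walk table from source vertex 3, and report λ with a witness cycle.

q=0: [∞, ∞, 0, ∞]
q=1: [6, 17, 5, ∞]
q=2: [11, 10, 10, 37]
q=3: [8, 15, 15, 30]
q=4: [13, 12, 20, 35]
Optimal cycle mean attained by: cycle 1->2->1, total 4 + (-2), length 2.
Answer: λ = 1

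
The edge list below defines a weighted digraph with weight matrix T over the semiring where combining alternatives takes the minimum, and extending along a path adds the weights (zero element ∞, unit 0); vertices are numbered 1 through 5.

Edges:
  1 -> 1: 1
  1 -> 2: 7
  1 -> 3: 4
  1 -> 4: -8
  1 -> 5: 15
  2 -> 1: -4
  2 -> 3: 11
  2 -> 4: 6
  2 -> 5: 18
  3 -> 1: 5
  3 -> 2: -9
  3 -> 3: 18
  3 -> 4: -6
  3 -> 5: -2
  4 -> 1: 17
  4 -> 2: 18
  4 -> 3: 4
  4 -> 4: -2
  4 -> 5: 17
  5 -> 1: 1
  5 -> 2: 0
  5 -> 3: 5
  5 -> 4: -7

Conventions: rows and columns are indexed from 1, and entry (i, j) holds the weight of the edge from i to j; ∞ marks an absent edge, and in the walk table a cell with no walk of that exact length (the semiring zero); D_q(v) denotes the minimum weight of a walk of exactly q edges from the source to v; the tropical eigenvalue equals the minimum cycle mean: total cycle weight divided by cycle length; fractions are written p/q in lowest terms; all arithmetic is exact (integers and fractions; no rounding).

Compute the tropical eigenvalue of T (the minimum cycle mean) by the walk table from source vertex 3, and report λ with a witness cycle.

q=0: [∞, ∞, 0, ∞, ∞]
q=1: [5, -9, 18, -6, -2]
q=2: [-13, -2, -2, -9, 9]
q=3: [-12, -11, -9, -21, -4]
q=4: [-15, -18, -17, -23, -11]
q=5: [-22, -26, -19, -25, -19]
Optimal cycle mean attained by: cycle 1->4->3->2->1, total (-8) + 4 + (-9) + (-4), length 4.
Answer: λ = -17/4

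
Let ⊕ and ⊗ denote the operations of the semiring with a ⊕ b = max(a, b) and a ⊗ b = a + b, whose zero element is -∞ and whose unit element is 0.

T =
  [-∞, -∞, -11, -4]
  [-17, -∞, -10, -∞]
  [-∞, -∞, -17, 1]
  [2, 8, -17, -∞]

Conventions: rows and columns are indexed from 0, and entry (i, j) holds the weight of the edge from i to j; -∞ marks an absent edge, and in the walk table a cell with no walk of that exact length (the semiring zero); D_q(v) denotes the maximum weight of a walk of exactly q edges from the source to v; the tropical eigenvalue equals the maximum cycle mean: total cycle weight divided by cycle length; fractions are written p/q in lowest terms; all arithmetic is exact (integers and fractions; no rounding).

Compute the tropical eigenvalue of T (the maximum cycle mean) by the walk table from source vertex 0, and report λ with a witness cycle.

q=0: [0, -∞, -∞, -∞]
q=1: [-∞, -∞, -11, -4]
q=2: [-2, 4, -21, -10]
q=3: [-8, -2, -6, -6]
q=4: [-4, 2, -12, -5]
Optimal cycle mean attained by: cycle 1->2->3->1, total (-10) + 1 + 8, length 3.
Answer: λ = -1/3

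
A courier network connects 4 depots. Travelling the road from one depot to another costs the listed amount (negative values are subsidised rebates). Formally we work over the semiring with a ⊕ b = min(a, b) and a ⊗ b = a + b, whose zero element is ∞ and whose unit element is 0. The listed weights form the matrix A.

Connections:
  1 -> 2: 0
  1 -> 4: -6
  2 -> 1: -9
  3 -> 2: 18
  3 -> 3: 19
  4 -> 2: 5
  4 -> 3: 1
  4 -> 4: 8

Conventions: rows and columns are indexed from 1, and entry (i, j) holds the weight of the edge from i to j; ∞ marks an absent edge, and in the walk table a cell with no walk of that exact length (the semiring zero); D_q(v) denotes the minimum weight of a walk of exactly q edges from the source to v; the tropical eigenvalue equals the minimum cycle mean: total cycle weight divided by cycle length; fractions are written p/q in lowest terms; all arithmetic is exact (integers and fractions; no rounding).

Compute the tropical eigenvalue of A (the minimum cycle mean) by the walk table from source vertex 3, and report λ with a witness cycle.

q=0: [∞, ∞, 0, ∞]
q=1: [∞, 18, 19, ∞]
q=2: [9, 37, 38, ∞]
q=3: [28, 9, 57, 3]
q=4: [0, 8, 4, 11]
Optimal cycle mean attained by: cycle 1->2->1, total 0 + (-9), length 2.
Answer: λ = -9/2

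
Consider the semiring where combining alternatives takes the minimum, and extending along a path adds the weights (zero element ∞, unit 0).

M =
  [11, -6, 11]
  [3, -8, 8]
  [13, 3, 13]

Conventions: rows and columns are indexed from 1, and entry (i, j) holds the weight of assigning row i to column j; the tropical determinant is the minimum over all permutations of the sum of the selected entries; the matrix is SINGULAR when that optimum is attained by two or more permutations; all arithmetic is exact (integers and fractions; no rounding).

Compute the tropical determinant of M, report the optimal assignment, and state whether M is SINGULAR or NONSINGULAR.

σ = (1, 2, 3): 11 + (-8) + 13 = 16
σ = (1, 3, 2): 11 + 8 + 3 = 22
σ = (2, 1, 3): (-6) + 3 + 13 = 10
σ = (2, 3, 1): (-6) + 8 + 13 = 15
σ = (3, 1, 2): 11 + 3 + 3 = 17
σ = (3, 2, 1): 11 + (-8) + 13 = 16
Optimal value attained by: σ = (2, 1, 3).
Answer: det⊕(M) = 10; verdict: NONSINGULAR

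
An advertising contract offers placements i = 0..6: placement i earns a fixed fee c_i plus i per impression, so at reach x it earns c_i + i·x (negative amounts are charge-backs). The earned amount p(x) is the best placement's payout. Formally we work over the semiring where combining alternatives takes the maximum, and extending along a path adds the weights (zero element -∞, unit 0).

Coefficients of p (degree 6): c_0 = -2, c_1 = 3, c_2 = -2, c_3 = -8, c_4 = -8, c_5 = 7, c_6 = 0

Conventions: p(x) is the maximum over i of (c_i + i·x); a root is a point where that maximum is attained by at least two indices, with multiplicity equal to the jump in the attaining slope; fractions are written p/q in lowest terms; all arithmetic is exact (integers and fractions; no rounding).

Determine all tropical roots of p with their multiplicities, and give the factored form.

hull edge (i=0, c=-2) to (i=1, c=3): slope 5, span 1
hull edge (i=1, c=3) to (i=5, c=7): slope 1, span 4
hull edge (i=5, c=7) to (i=6, c=0): slope -7, span 1
Factored form: p(x) = 0 ⊗ (x ⊕ (-5)) ⊗ (x ⊕ (-1)) ⊗ (x ⊕ (-1)) ⊗ (x ⊕ (-1)) ⊗ (x ⊕ (-1)) ⊗ (x ⊕ 7)
Answer: roots = -5 (mult 1), -1 (mult 4), 7 (mult 1)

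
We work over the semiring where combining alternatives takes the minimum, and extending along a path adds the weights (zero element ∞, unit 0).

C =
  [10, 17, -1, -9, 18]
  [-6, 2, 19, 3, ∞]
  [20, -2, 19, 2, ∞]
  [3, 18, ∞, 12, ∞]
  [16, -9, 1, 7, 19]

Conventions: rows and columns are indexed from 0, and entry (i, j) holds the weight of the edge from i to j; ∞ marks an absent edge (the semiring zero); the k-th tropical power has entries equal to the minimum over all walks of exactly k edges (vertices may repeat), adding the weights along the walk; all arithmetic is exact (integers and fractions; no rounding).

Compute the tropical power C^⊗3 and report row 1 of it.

C^⊗2:
  [-6, -3, 9, 1, 28]
  [-4, 4, -7, -15, 12]
  [-8, 0, 17, 1, 38]
  [12, 20, 2, -6, 21]
  [-15, -7, 10, -6, 34]
C^⊗3:
  [-9, -1, -7, -15, 12]
  [-12, -9, -5, -13, 14]
  [-6, 2, -9, -17, 10]
  [-3, 0, 11, 3, 30]
  [-13, -5, -16, -24, 3]
Answer: row 1 of C^⊗3 = [-12, -9, -5, -13, 14]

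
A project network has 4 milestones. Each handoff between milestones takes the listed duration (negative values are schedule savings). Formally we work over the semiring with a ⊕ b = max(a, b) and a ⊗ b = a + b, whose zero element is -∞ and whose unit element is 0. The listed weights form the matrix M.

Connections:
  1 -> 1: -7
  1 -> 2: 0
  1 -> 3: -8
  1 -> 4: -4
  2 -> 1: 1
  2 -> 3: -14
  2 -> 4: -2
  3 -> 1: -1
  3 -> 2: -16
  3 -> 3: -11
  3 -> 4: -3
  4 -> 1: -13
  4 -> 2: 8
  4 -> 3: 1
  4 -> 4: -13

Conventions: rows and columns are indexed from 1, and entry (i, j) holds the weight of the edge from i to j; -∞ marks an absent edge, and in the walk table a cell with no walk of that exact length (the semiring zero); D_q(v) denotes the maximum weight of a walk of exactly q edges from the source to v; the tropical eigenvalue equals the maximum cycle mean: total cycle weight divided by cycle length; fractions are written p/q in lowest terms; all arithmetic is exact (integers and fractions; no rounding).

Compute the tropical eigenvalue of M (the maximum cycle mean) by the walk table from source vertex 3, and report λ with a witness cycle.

q=0: [-∞, -∞, 0, -∞]
q=1: [-1, -16, -11, -3]
q=2: [-8, 5, -2, -5]
q=3: [6, 3, -4, 3]
q=4: [4, 11, 4, 2]
Optimal cycle mean attained by: cycle 2->4->2, total (-2) + 8, length 2.
Answer: λ = 3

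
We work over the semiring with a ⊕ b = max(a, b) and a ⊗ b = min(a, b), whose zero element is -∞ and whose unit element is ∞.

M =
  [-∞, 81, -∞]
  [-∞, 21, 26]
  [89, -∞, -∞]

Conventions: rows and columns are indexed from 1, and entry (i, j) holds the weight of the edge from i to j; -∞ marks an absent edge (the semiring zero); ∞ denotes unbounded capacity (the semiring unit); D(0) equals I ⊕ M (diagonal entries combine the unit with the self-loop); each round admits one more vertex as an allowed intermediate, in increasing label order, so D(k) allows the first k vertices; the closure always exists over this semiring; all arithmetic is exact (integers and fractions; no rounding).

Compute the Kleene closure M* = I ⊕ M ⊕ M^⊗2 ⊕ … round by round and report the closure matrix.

D(0):
  [∞, 81, -∞]
  [-∞, ∞, 26]
  [89, -∞, ∞]
D(1):
  [∞, 81, -∞]
  [-∞, ∞, 26]
  [89, 81, ∞]
D(2):
  [∞, 81, 26]
  [-∞, ∞, 26]
  [89, 81, ∞]
D(3):
  [∞, 81, 26]
  [26, ∞, 26]
  [89, 81, ∞]
Answer: M* = [[∞, 81, 26], [26, ∞, 26], [89, 81, ∞]]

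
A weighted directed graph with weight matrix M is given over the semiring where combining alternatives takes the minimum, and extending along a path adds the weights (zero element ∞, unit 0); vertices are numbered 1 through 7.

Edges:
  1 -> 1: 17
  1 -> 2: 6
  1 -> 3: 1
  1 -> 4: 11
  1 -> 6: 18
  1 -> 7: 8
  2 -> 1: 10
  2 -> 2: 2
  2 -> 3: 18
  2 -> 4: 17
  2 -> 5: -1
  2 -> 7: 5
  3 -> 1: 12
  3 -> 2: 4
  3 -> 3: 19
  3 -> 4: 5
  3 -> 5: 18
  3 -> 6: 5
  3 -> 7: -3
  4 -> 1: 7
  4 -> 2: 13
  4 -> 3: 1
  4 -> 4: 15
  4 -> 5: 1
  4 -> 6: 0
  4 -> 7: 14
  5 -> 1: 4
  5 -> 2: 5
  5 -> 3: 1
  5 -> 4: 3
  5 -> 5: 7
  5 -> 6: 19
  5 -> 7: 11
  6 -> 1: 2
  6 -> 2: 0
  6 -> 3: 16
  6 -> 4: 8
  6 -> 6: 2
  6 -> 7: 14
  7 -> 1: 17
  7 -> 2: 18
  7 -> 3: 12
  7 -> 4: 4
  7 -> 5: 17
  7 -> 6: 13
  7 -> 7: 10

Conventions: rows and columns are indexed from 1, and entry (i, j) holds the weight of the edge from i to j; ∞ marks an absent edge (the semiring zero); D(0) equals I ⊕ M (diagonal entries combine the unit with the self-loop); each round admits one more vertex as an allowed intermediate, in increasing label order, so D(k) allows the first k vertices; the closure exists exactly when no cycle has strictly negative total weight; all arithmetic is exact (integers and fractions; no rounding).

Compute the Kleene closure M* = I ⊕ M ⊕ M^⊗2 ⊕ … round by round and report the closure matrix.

D(0):
  [0, 6, 1, 11, ∞, 18, 8]
  [10, 0, 18, 17, -1, ∞, 5]
  [12, 4, 0, 5, 18, 5, -3]
  [7, 13, 1, 0, 1, 0, 14]
  [4, 5, 1, 3, 0, 19, 11]
  [2, 0, 16, 8, ∞, 0, 14]
  [17, 18, 12, 4, 17, 13, 0]
D(1):
  [0, 6, 1, 11, ∞, 18, 8]
  [10, 0, 11, 17, -1, 28, 5]
  [12, 4, 0, 5, 18, 5, -3]
  [7, 13, 1, 0, 1, 0, 14]
  [4, 5, 1, 3, 0, 19, 11]
  [2, 0, 3, 8, ∞, 0, 10]
  [17, 18, 12, 4, 17, 13, 0]
D(2):
  [0, 6, 1, 11, 5, 18, 8]
  [10, 0, 11, 17, -1, 28, 5]
  [12, 4, 0, 5, 3, 5, -3]
  [7, 13, 1, 0, 1, 0, 14]
  [4, 5, 1, 3, 0, 19, 10]
  [2, 0, 3, 8, -1, 0, 5]
  [17, 18, 12, 4, 17, 13, 0]
D(3):
  [0, 5, 1, 6, 4, 6, -2]
  [10, 0, 11, 16, -1, 16, 5]
  [12, 4, 0, 5, 3, 5, -3]
  [7, 5, 1, 0, 1, 0, -2]
  [4, 5, 1, 3, 0, 6, -2]
  [2, 0, 3, 8, -1, 0, 0]
  [17, 16, 12, 4, 15, 13, 0]
D(4):
  [0, 5, 1, 6, 4, 6, -2]
  [10, 0, 11, 16, -1, 16, 5]
  [12, 4, 0, 5, 3, 5, -3]
  [7, 5, 1, 0, 1, 0, -2]
  [4, 5, 1, 3, 0, 3, -2]
  [2, 0, 3, 8, -1, 0, 0]
  [11, 9, 5, 4, 5, 4, 0]
D(5):
  [0, 5, 1, 6, 4, 6, -2]
  [3, 0, 0, 2, -1, 2, -3]
  [7, 4, 0, 5, 3, 5, -3]
  [5, 5, 1, 0, 1, 0, -2]
  [4, 5, 1, 3, 0, 3, -2]
  [2, 0, 0, 2, -1, 0, -3]
  [9, 9, 5, 4, 5, 4, 0]
D(6):
  [0, 5, 1, 6, 4, 6, -2]
  [3, 0, 0, 2, -1, 2, -3]
  [7, 4, 0, 5, 3, 5, -3]
  [2, 0, 0, 0, -1, 0, -3]
  [4, 3, 1, 3, 0, 3, -2]
  [2, 0, 0, 2, -1, 0, -3]
  [6, 4, 4, 4, 3, 4, 0]
D(7):
  [0, 2, 1, 2, 1, 2, -2]
  [3, 0, 0, 1, -1, 1, -3]
  [3, 1, 0, 1, 0, 1, -3]
  [2, 0, 0, 0, -1, 0, -3]
  [4, 2, 1, 2, 0, 2, -2]
  [2, 0, 0, 1, -1, 0, -3]
  [6, 4, 4, 4, 3, 4, 0]
Answer: M* = [[0, 2, 1, 2, 1, 2, -2], [3, 0, 0, 1, -1, 1, -3], [3, 1, 0, 1, 0, 1, -3], [2, 0, 0, 0, -1, 0, -3], [4, 2, 1, 2, 0, 2, -2], [2, 0, 0, 1, -1, 0, -3], [6, 4, 4, 4, 3, 4, 0]]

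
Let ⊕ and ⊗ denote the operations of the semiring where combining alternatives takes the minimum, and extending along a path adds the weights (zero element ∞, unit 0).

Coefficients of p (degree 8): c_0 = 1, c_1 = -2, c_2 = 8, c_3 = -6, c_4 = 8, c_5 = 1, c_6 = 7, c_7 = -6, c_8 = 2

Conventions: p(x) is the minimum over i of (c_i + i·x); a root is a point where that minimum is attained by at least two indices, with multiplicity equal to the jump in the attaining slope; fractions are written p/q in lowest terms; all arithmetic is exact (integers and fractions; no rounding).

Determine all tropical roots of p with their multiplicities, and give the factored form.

hull edge (i=0, c=1) to (i=1, c=-2): slope -3, span 1
hull edge (i=1, c=-2) to (i=3, c=-6): slope -2, span 2
hull edge (i=3, c=-6) to (i=7, c=-6): slope 0, span 4
hull edge (i=7, c=-6) to (i=8, c=2): slope 8, span 1
Factored form: p(x) = 2 ⊗ (x ⊕ (-8)) ⊗ (x ⊕ 0) ⊗ (x ⊕ 0) ⊗ (x ⊕ 0) ⊗ (x ⊕ 0) ⊗ (x ⊕ 2) ⊗ (x ⊕ 2) ⊗ (x ⊕ 3)
Answer: roots = -8 (mult 1), 0 (mult 4), 2 (mult 2), 3 (mult 1)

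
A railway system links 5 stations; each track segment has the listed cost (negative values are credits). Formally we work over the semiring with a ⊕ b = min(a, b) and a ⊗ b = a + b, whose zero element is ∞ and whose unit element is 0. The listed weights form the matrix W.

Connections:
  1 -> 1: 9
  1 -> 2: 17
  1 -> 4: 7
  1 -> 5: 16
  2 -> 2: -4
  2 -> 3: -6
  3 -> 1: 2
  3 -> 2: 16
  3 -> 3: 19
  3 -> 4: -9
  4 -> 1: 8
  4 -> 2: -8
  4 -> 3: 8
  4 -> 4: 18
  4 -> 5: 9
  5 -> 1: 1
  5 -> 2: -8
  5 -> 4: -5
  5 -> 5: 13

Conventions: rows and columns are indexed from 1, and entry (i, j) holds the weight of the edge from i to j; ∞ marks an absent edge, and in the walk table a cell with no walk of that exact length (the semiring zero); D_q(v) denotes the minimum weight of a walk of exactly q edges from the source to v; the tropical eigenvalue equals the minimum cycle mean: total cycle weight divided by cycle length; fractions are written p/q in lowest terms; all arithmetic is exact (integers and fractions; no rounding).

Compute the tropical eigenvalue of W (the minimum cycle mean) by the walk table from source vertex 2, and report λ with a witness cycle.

q=0: [∞, 0, ∞, ∞, ∞]
q=1: [∞, -4, -6, ∞, ∞]
q=2: [-4, -8, -10, -15, ∞]
q=3: [-8, -23, -14, -19, -6]
q=4: [-12, -27, -29, -23, -10]
q=5: [-27, -31, -33, -38, -14]
Optimal cycle mean attained by: cycle 2->3->4->2, total (-6) + (-9) + (-8), length 3.
Answer: λ = -23/3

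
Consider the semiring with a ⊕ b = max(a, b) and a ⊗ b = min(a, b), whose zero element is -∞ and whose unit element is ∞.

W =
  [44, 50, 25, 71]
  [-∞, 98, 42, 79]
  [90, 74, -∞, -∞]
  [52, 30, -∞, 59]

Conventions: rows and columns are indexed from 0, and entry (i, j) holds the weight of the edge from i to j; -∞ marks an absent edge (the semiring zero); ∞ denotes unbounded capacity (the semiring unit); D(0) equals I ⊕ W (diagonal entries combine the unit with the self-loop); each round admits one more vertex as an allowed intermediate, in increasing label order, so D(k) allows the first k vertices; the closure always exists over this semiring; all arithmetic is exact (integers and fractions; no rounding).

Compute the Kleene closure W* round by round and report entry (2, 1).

D(0):
  [∞, 50, 25, 71]
  [-∞, ∞, 42, 79]
  [90, 74, ∞, -∞]
  [52, 30, -∞, ∞]
D(1):
  [∞, 50, 25, 71]
  [-∞, ∞, 42, 79]
  [90, 74, ∞, 71]
  [52, 50, 25, ∞]
D(2):
  [∞, 50, 42, 71]
  [-∞, ∞, 42, 79]
  [90, 74, ∞, 74]
  [52, 50, 42, ∞]
D(3):
  [∞, 50, 42, 71]
  [42, ∞, 42, 79]
  [90, 74, ∞, 74]
  [52, 50, 42, ∞]
D(4):
  [∞, 50, 42, 71]
  [52, ∞, 42, 79]
  [90, 74, ∞, 74]
  [52, 50, 42, ∞]
Answer: W*[2][1] = 74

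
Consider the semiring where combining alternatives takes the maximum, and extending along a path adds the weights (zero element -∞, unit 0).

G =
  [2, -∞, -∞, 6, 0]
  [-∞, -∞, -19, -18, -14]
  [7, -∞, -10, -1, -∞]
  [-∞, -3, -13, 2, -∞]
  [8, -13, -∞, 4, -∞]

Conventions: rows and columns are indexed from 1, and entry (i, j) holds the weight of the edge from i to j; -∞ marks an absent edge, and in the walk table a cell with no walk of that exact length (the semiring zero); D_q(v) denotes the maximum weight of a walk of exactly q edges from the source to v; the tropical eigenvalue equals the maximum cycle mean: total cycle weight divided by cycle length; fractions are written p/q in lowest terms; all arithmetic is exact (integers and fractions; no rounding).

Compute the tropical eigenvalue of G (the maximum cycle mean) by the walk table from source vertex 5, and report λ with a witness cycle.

q=0: [-∞, -∞, -∞, -∞, 0]
q=1: [8, -13, -∞, 4, -∞]
q=2: [10, 1, -9, 14, 8]
q=3: [16, 11, 1, 16, 10]
q=4: [18, 13, 3, 22, 16]
q=5: [24, 19, 9, 24, 18]
Optimal cycle mean attained by: cycle 1->5->1, total 0 + 8, length 2.
Answer: λ = 4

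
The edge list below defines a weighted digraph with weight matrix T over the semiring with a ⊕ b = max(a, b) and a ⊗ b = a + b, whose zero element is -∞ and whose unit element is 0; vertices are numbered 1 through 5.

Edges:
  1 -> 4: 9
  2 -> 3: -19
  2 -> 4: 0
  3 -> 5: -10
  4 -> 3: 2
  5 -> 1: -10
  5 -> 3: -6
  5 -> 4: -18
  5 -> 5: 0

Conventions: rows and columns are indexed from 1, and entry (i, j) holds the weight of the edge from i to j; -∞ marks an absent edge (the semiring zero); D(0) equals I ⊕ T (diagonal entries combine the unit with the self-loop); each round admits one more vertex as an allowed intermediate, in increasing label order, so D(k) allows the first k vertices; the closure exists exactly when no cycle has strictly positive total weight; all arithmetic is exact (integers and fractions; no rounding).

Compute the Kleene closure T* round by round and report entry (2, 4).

D(0):
  [0, -∞, -∞, 9, -∞]
  [-∞, 0, -19, 0, -∞]
  [-∞, -∞, 0, -∞, -10]
  [-∞, -∞, 2, 0, -∞]
  [-10, -∞, -6, -18, 0]
D(1):
  [0, -∞, -∞, 9, -∞]
  [-∞, 0, -19, 0, -∞]
  [-∞, -∞, 0, -∞, -10]
  [-∞, -∞, 2, 0, -∞]
  [-10, -∞, -6, -1, 0]
D(2):
  [0, -∞, -∞, 9, -∞]
  [-∞, 0, -19, 0, -∞]
  [-∞, -∞, 0, -∞, -10]
  [-∞, -∞, 2, 0, -∞]
  [-10, -∞, -6, -1, 0]
D(3):
  [0, -∞, -∞, 9, -∞]
  [-∞, 0, -19, 0, -29]
  [-∞, -∞, 0, -∞, -10]
  [-∞, -∞, 2, 0, -8]
  [-10, -∞, -6, -1, 0]
D(4):
  [0, -∞, 11, 9, 1]
  [-∞, 0, 2, 0, -8]
  [-∞, -∞, 0, -∞, -10]
  [-∞, -∞, 2, 0, -8]
  [-10, -∞, 1, -1, 0]
D(5):
  [0, -∞, 11, 9, 1]
  [-18, 0, 2, 0, -8]
  [-20, -∞, 0, -11, -10]
  [-18, -∞, 2, 0, -8]
  [-10, -∞, 1, -1, 0]
Answer: T*[2][4] = 0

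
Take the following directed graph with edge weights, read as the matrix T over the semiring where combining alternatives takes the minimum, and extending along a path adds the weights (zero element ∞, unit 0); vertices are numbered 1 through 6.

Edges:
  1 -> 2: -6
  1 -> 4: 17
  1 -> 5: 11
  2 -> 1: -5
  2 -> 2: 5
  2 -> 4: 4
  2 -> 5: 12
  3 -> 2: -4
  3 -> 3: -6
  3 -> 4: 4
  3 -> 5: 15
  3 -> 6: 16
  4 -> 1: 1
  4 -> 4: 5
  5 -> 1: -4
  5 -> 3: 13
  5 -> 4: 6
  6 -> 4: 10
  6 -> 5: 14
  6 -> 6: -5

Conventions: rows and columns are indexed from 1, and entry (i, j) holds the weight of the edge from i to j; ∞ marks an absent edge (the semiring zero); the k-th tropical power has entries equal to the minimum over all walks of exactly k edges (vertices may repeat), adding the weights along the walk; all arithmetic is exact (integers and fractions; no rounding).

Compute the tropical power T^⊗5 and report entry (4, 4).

T^⊗2:
  [-11, -1, 24, -2, 6, ∞]
  [0, -11, 25, 9, 6, ∞]
  [-9, -10, -12, -2, 8, 10]
  [6, -5, ∞, 10, 12, ∞]
  [7, -10, 7, 11, 7, 29]
  [10, ∞, 27, 5, 9, -10]
T^⊗3:
  [-6, -17, 18, 3, 0, 40]
  [-16, -6, 19, -7, 1, 41]
  [-15, -16, -18, -8, 2, 4]
  [-10, 0, 25, -1, 7, ∞]
  [-15, -5, 1, -6, 2, 23]
  [5, 4, 21, 0, 4, -15]
T^⊗4:
  [-22, -12, 12, -13, -5, 34]
  [-11, -22, 13, -2, -5, 35]
  [-21, -22, -24, -14, -4, -2]
  [-5, -16, 19, 4, 1, 41]
  [-10, -21, -5, -1, -4, 17]
  [-1, -1, 15, -5, -1, -20]
T^⊗5:
  [-17, -28, 6, -8, -11, 28]
  [-27, -17, 7, -18, -10, 29]
  [-27, -28, -30, -20, -10, -8]
  [-21, -11, 13, -12, -4, 35]
  [-26, -16, -11, -17, -9, 11]
  [-6, -7, 9, -10, -6, -25]
Key observation: the optimum is the walk 4->1->2->1->2->4, with weight 1 + (-6) + (-5) + (-6) + 4 = -12.
Optimal value attained by: walk 4->1->2->1->2->4.
Answer: (T^⊗5)[4][4] = -12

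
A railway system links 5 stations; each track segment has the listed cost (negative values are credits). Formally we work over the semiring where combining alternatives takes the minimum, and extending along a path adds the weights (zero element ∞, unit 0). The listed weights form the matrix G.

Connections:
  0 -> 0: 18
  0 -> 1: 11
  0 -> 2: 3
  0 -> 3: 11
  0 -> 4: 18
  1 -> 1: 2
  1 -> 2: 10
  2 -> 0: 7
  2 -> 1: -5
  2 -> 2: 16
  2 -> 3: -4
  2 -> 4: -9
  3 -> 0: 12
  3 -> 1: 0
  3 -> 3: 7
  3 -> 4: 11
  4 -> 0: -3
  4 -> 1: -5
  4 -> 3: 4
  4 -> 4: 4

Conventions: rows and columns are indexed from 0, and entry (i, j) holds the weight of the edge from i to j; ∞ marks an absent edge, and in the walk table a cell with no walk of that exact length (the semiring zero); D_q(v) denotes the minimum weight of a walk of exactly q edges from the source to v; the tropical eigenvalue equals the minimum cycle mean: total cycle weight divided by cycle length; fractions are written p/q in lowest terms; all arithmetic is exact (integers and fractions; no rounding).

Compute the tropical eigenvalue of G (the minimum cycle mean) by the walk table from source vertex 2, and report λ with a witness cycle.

q=0: [∞, ∞, 0, ∞, ∞]
q=1: [7, -5, 16, -4, -9]
q=2: [-12, -14, 5, -5, -5]
q=3: [-8, -12, -9, -1, -4]
q=4: [-7, -14, -5, -13, -18]
q=5: [-21, -23, -4, -14, -14]
Optimal cycle mean attained by: cycle 0->2->4->0, total 3 + (-9) + (-3), length 3.
Answer: λ = -3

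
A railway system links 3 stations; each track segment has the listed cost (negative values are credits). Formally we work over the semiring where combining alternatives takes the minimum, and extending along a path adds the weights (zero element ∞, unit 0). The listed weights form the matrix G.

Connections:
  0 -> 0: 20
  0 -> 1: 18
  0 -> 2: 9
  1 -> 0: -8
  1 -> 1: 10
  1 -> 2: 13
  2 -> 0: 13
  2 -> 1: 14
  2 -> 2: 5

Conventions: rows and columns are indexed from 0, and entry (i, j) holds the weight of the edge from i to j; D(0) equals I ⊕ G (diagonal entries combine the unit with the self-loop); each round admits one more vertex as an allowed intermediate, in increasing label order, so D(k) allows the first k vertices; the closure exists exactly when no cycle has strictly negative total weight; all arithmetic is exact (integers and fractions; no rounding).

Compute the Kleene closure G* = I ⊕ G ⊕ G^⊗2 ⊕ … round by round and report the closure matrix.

D(0):
  [0, 18, 9]
  [-8, 0, 13]
  [13, 14, 0]
D(1):
  [0, 18, 9]
  [-8, 0, 1]
  [13, 14, 0]
D(2):
  [0, 18, 9]
  [-8, 0, 1]
  [6, 14, 0]
D(3):
  [0, 18, 9]
  [-8, 0, 1]
  [6, 14, 0]
Answer: G* = [[0, 18, 9], [-8, 0, 1], [6, 14, 0]]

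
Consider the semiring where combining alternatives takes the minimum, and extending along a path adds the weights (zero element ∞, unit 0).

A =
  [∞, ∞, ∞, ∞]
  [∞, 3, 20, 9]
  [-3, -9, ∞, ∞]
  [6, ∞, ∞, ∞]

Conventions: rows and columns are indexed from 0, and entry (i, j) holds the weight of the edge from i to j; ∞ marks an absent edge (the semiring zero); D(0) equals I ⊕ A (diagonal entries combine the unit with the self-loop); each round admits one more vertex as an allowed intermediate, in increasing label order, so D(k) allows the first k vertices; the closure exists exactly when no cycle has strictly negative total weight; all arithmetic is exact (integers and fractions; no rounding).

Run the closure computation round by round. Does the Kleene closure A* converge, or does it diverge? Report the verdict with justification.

D(0):
  [0, ∞, ∞, ∞]
  [∞, 0, 20, 9]
  [-3, -9, 0, ∞]
  [6, ∞, ∞, 0]
D(1):
  [0, ∞, ∞, ∞]
  [∞, 0, 20, 9]
  [-3, -9, 0, ∞]
  [6, ∞, ∞, 0]
D(2):
  [0, ∞, ∞, ∞]
  [∞, 0, 20, 9]
  [-3, -9, 0, 0]
  [6, ∞, ∞, 0]
D(3):
  [0, ∞, ∞, ∞]
  [17, 0, 20, 9]
  [-3, -9, 0, 0]
  [6, ∞, ∞, 0]
D(4):
  [0, ∞, ∞, ∞]
  [15, 0, 20, 9]
  [-3, -9, 0, 0]
  [6, ∞, ∞, 0]
Key observation: every diagonal entry stays at the unit through all rounds, so no improving cycle exists.
Answer: CONVERGES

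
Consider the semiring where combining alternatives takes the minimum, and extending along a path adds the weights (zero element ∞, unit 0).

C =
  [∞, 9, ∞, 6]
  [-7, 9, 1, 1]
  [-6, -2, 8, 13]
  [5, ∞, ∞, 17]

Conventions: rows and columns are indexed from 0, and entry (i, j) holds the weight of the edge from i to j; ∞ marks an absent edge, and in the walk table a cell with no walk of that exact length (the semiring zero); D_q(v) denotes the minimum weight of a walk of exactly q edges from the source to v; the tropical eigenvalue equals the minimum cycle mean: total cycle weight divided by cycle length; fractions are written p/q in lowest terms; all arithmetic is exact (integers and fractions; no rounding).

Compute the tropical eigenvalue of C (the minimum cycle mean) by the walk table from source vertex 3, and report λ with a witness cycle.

q=0: [∞, ∞, ∞, 0]
q=1: [5, ∞, ∞, 17]
q=2: [22, 14, ∞, 11]
q=3: [7, 23, 15, 15]
q=4: [9, 13, 23, 13]
Optimal cycle mean attained by: cycle 1->2->1, total 1 + (-2), length 2.
Answer: λ = -1/2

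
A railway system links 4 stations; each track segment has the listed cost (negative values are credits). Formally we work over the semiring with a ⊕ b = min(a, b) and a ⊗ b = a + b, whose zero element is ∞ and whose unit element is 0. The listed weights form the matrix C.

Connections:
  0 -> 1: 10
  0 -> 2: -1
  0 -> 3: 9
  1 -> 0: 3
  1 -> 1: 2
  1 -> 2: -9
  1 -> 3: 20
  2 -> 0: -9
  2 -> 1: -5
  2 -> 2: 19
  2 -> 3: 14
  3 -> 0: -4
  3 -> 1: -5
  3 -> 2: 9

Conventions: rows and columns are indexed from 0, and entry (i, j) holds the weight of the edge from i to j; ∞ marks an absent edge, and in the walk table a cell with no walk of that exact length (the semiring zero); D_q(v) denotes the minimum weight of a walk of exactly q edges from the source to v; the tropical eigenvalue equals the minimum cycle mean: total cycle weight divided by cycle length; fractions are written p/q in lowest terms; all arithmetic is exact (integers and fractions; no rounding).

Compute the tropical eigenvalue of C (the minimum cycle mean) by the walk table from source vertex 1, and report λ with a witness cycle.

q=0: [∞, 0, ∞, ∞]
q=1: [3, 2, -9, 20]
q=2: [-18, -14, -7, 5]
q=3: [-16, -12, -23, -9]
q=4: [-32, -28, -21, -9]
Optimal cycle mean attained by: cycle 1->2->1, total (-9) + (-5), length 2.
Answer: λ = -7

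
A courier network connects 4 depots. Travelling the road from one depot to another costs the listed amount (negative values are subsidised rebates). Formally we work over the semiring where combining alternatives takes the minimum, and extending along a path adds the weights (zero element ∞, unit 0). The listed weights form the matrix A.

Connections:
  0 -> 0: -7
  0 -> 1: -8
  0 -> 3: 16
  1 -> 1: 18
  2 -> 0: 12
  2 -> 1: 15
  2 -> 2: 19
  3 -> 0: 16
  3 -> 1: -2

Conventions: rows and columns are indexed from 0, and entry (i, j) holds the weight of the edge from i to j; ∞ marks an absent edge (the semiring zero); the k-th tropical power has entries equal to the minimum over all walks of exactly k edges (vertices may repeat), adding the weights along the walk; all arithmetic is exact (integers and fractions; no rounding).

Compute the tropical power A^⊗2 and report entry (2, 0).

A^⊗2:
  [-14, -15, ∞, 9]
  [∞, 36, ∞, ∞]
  [5, 4, 38, 28]
  [9, 8, ∞, 32]
Key observation: the optimum is the walk 2->0->0, with weight 12 + (-7) = 5.
Optimal value attained by: walk 2->0->0.
Answer: (A^⊗2)[2][0] = 5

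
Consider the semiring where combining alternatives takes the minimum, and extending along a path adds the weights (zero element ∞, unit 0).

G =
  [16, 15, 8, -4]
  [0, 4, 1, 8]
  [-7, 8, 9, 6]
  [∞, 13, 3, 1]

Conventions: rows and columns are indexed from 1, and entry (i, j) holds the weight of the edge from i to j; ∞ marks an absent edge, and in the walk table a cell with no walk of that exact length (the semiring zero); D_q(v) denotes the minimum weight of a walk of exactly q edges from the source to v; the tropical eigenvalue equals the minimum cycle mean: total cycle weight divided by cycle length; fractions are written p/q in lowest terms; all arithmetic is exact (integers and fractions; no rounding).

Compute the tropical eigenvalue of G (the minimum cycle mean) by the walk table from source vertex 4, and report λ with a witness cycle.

q=0: [∞, ∞, ∞, 0]
q=1: [∞, 13, 3, 1]
q=2: [-4, 11, 4, 2]
q=3: [-3, 11, 4, -8]
q=4: [-3, 5, -5, -7]
Optimal cycle mean attained by: cycle 1->4->3->1, total (-4) + 3 + (-7), length 3.
Answer: λ = -8/3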